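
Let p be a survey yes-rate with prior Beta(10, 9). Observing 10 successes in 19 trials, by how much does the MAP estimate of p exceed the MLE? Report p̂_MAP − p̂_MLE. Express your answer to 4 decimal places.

MAP − MLE = 0.0015

Posterior is Beta(20, 18); MAP = (20−1)/(38−2) = 19/36 ≈ 0.52778.
MLE ignores the prior: p̂_MLE = k/n = 10/19 ≈ 0.52632.
Difference = 19/36 − 10/19 = 1/684 ≈ 0.0015.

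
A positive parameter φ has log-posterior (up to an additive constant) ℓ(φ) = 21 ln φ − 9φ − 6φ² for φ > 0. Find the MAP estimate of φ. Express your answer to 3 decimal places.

ℓ'(φ) = 21/φ − 9 − 12φ. Setting this to zero and multiplying by φ: 12φ² + 9φ − 21 = 0.
φ = (−9 + √(9² + 4·12·21)) / (2·12) = (−9 + √1089) / 24 = (−9 + 33)/24 = 1.
ℓ''(φ) = −21/φ² − 12 < 0, confirming a maximum.

φ̂_MAP = 1.000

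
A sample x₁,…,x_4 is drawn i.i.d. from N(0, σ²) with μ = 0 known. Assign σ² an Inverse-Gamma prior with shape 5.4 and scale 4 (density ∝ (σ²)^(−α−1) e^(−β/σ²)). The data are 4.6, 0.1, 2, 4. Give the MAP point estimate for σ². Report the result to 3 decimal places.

Sum of squared deviations about the known mean: SS = (4.6−0)² + (0.1−0)² + (2−0)² + (4−0)² = 41.17.
The Normal likelihood contributes (σ²)^(−n/2) exp(−SS/(2σ²)), so the posterior is Inverse-Gamma(α + n/2, β + SS/2) = Inverse-Gamma(7.4, 24.585).
The mode of Inverse-Gamma(a, b) is b/(a+1) = 24.585/8.4 ≈ 2.927.

σ̂²_MAP = 2.927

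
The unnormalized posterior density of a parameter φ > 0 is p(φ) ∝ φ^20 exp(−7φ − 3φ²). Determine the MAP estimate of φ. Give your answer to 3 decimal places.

φ̂_MAP = 1.333

ℓ'(φ) = 20/φ − 7 − 6φ. Setting this to zero and multiplying by φ: 6φ² + 7φ − 20 = 0.
φ = (−7 + √(7² + 4·6·20)) / (2·6) = (−7 + √529) / 12 = (−7 + 23)/12 = 4/3.
ℓ''(φ) = −20/φ² − 6 < 0, confirming a maximum.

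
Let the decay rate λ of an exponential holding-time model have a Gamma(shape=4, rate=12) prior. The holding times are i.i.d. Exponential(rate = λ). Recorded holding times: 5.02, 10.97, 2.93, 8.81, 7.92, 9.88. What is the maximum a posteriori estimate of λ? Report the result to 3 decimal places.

λ̂_MAP = 0.156

The Exponential(rate=λ) likelihood is ∝ λ^n e^(−λΣtᵢ). Here n = 6 and Σtᵢ = 5.02 + 10.97 + 2.93 + 8.81 + 7.92 + 9.88 = 45.53.
Posterior ∝ λ^3e^(−12λ) · λ^6e^(−45.53λ) = λ^9e^(−57.53λ), i.e. Gamma(10, 57.53).
Mode = (a−1)/b = 9/57.53 ≈ 0.156.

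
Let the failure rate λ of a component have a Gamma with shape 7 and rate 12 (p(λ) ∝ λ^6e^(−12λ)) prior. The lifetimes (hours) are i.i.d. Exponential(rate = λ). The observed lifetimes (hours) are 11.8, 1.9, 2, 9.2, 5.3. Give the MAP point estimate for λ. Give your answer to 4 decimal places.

The Exponential(rate=λ) likelihood is ∝ λ^n e^(−λΣtᵢ). Here n = 5 and Σtᵢ = 11.8 + 1.9 + 2 + 9.2 + 5.3 = 30.2.
Posterior ∝ λ^6e^(−12λ) · λ^5e^(−30.2λ) = λ^11e^(−42.2λ), i.e. Gamma(12, 42.2).
Mode = (a−1)/b = 11/42.2 ≈ 0.2607.

λ̂_MAP = 0.2607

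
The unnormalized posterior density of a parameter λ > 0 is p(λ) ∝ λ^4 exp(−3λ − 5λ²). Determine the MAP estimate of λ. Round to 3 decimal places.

ℓ'(λ) = 4/λ − 3 − 10λ. Setting this to zero and multiplying by λ: 10λ² + 3λ − 4 = 0.
λ = (−3 + √(3² + 4·10·4)) / (2·10) = (−3 + √169) / 20 = (−3 + 13)/20 = 1/2.
ℓ''(λ) = −4/λ² − 10 < 0, confirming a maximum.

λ̂_MAP = 0.500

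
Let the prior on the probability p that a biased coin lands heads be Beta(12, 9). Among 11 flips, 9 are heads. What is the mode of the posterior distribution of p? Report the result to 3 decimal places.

Prior: Beta(12, 9).
Data: 9 successes in 11 trials. The binomial likelihood contributes p^9(1−p)^2, so the posterior is Beta(12+9, 9+2) = Beta(21, 11).
For Beta(a, b) with a, b > 1 the mode is (a−1)/(a+b−2) = 20/30 ≈ 0.667.

p̂_MAP = 0.667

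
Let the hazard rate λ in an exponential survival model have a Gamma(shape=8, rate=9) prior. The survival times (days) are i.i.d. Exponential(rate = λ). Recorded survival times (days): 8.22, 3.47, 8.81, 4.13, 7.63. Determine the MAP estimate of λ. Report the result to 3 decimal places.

The Exponential(rate=λ) likelihood is ∝ λ^n e^(−λΣtᵢ). Here n = 5 and Σtᵢ = 8.22 + 3.47 + 8.81 + 4.13 + 7.63 = 32.26.
Posterior ∝ λ^7e^(−9λ) · λ^5e^(−32.26λ) = λ^12e^(−41.26λ), i.e. Gamma(13, 41.26).
Mode = (a−1)/b = 12/41.26 ≈ 0.291.

λ̂_MAP = 0.291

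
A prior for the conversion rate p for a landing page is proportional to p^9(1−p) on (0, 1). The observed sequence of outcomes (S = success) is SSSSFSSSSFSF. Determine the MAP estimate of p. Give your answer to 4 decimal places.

The prior density ∝ p^9(1−p)^1 is the kernel of Beta(10, 2).
Data: 9 successes in 12 trials (from the sequence). The binomial likelihood contributes p^9(1−p)^3, so the posterior is Beta(10+9, 2+3) = Beta(19, 5).
For Beta(a, b) with a, b > 1 the mode is (a−1)/(a+b−2) = 18/22 ≈ 0.8182.

p̂_MAP = 0.8182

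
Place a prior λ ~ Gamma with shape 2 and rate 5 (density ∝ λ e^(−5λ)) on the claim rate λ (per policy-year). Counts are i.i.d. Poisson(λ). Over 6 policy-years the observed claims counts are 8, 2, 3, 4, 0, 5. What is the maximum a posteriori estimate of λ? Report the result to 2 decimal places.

λ̂_MAP = 2.09

Σxᵢ = 8+2+3+4+0+5 = 22, with n = 6.
Posterior ∝ λe^(−5λ) · λ^22e^(−6λ) = λ^23e^(−11λ), i.e. Gamma(shape=24, rate=11).
The mode of a Gamma(a, b) with a ≥ 1 (shape–rate) is (a−1)/b = 23/11 ≈ 2.09.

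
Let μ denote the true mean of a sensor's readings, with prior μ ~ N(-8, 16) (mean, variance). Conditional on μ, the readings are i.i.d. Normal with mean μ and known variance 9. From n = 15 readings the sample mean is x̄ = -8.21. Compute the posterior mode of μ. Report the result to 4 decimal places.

μ̂_MAP = -8.2024

n = 15, x̄ = -8.21.
For a Normal prior and Normal likelihood with known variance, the posterior is Normal; its mode equals its mean, the precision-weighted average.
Prior precision 1/σ₀² = 1/16 = 0.0625; data precision n/σ² = 15/9 = 5/3.
μ̂ = (0.0625·(-8) + (5/3)·(-8.21)) / (0.0625 + 5/3) = (-851/60)/(83/48) = -3404/415 ≈ -8.2024.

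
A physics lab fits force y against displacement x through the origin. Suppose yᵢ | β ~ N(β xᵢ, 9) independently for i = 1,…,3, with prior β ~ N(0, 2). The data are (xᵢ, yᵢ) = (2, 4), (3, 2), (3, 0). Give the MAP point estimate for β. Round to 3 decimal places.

β̂_MAP = 0.528

log p(β | y) = −Σ(yᵢ − βxᵢ)²/(2·9) − β²/(2·2) + const.
Setting the derivative to zero: Σxᵢ(yᵢ − βxᵢ)/9 − β/2 = 0, so β = Σxᵢyᵢ / (Σxᵢ² + σ²/τ²).
Σxᵢyᵢ = 2·4 + 3·2 + 3·0 = 14; Σxᵢ² = 22; σ²/τ² = 4.5.
β̂_MAP = 14 / (22 + 4.5) = 14/26.5 ≈ 0.528.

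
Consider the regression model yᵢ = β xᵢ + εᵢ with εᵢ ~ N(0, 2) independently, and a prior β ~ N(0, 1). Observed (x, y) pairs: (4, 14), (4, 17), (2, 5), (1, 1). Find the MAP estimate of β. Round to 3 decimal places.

β̂_MAP = 3.462

log p(β | y) = −Σ(yᵢ − βxᵢ)²/(2·2) − β²/(2·1) + const.
Setting the derivative to zero: Σxᵢ(yᵢ − βxᵢ)/2 − β/1 = 0, so β = Σxᵢyᵢ / (Σxᵢ² + σ²/τ²).
Σxᵢyᵢ = 4·14 + 4·17 + 2·5 + 1·1 = 135; Σxᵢ² = 37; σ²/τ² = 2.
β̂_MAP = 135 / (37 + 2) = 135/39 ≈ 3.462.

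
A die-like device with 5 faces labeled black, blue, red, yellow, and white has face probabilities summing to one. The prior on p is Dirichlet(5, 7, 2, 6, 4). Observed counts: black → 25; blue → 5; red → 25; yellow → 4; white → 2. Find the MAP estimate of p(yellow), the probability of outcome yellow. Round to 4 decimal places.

MAP estimate of p(yellow) = 0.1125

The posterior is Dirichlet(αᵢ + nᵢ) = Dirichlet(30, 12, 27, 10, 6).
For a Dirichlet(a₁,…,a_K) with all aᵢ > 1, the mode has j-th component (aⱼ − 1)/(Σaᵢ − K).
Here Σaᵢ = 85 and K = 5, so p(yellow) = (10 − 1)/(85 − 5) = 9/80 ≈ 0.1125.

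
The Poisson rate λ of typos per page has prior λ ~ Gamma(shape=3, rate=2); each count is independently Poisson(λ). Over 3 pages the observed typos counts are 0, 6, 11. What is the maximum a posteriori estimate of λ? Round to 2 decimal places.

λ̂_MAP = 3.80

Σxᵢ = 0+6+11 = 17, with n = 3.
Posterior ∝ λ^2e^(−2λ) · λ^17e^(−3λ) = λ^19e^(−5λ), i.e. Gamma(shape=20, rate=5).
The mode of a Gamma(a, b) with a ≥ 1 (shape–rate) is (a−1)/b = 19/5 ≈ 3.80.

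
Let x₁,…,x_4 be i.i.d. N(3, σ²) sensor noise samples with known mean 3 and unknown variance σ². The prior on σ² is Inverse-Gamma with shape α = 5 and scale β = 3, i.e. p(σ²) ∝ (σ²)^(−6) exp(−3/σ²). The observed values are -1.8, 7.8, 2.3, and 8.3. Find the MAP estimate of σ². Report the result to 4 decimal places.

σ̂²_MAP = 5.0413

Sum of squared deviations about the known mean: SS = (-1.8−3)² + (7.8−3)² + (2.3−3)² + (8.3−3)² = 74.66.
The Normal likelihood contributes (σ²)^(−n/2) exp(−SS/(2σ²)), so the posterior is Inverse-Gamma(α + n/2, β + SS/2) = Inverse-Gamma(7, 40.33).
The mode of Inverse-Gamma(a, b) is b/(a+1) = 40.33/8 ≈ 5.0413.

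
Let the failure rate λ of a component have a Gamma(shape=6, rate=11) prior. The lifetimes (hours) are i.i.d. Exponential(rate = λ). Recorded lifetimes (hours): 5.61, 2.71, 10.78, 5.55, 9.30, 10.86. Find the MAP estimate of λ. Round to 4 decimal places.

The Exponential(rate=λ) likelihood is ∝ λ^n e^(−λΣtᵢ). Here n = 6 and Σtᵢ = 5.61 + 2.71 + 10.78 + 5.55 + 9.30 + 10.86 = 44.81.
Posterior ∝ λ^5e^(−11λ) · λ^6e^(−44.81λ) = λ^11e^(−55.81λ), i.e. Gamma(12, 55.81).
Mode = (a−1)/b = 11/55.81 ≈ 0.1971.

λ̂_MAP = 0.1971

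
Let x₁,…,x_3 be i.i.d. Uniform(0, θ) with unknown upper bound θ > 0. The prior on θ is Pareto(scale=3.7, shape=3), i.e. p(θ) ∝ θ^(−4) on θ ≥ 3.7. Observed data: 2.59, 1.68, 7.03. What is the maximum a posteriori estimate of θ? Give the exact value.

The Uniform(0, θ) likelihood is θ^(−n) for θ ≥ max(xᵢ), zero otherwise. Here max(xᵢ) = 7.03.
Posterior ∝ θ^(−4) · θ^(−3) = θ^(−7) on θ ≥ max(3.7, 7.03) = 7.03.
This density is strictly decreasing in θ, so the posterior mode lies at the lower boundary of the support.

θ̂_MAP = 7.03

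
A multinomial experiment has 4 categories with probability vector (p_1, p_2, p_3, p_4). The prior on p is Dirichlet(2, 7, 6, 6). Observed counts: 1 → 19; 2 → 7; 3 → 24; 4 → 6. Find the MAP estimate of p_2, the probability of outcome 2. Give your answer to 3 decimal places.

MAP estimate: 0.178

The posterior is Dirichlet(αᵢ + nᵢ) = Dirichlet(21, 14, 30, 12).
For a Dirichlet(a₁,…,a_K) with all aᵢ > 1, the mode has j-th component (aⱼ − 1)/(Σaᵢ − K).
Here Σaᵢ = 77 and K = 4, so p_2 = (14 − 1)/(77 − 4) = 13/73 ≈ 0.178.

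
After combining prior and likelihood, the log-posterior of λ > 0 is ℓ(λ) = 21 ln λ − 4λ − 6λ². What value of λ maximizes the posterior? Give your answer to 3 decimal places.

ℓ'(λ) = 21/λ − 4 − 12λ. Setting this to zero and multiplying by λ: 12λ² + 4λ − 21 = 0.
λ = (−4 + √(4² + 4·12·21)) / (2·12) = (−4 + √1024) / 24 = (−4 + 32)/24 = 7/6.
ℓ''(λ) = −21/λ² − 12 < 0, confirming a maximum.

λ̂_MAP = 1.167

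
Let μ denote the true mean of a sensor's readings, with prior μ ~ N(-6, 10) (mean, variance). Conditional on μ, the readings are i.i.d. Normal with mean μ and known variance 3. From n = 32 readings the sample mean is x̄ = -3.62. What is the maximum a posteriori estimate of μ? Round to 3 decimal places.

n = 32, x̄ = -3.62.
For a Normal prior and Normal likelihood with known variance, the posterior is Normal; its mode equals its mean, the precision-weighted average.
Prior precision 1/σ₀² = 1/10 = 0.1; data precision n/σ² = 32/3.
μ̂ = (0.1·(-6) + (32/3)·(-3.62)) / (0.1 + 32/3) = (-2941/75)/(323/30) = -346/95 ≈ -3.642.

μ̂_MAP = -3.642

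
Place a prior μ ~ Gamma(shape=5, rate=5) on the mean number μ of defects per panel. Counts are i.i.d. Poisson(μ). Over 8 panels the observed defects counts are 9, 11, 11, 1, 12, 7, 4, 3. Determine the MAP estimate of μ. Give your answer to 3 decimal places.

Σxᵢ = 9+11+11+1+12+7+4+3 = 58, with n = 8.
Posterior ∝ μ^4e^(−5μ) · μ^58e^(−8μ) = μ^62e^(−13μ), i.e. Gamma(shape=63, rate=13).
The mode of a Gamma(a, b) with a ≥ 1 (shape–rate) is (a−1)/b = 62/13 ≈ 4.769.

μ̂_MAP = 4.769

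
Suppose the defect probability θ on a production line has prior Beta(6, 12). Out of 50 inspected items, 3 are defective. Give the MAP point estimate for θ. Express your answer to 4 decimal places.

θ̂_MAP = 0.1212

Prior: Beta(6, 12).
Data: 3 successes in 50 trials. The binomial likelihood contributes θ^3(1−θ)^47, so the posterior is Beta(6+3, 12+47) = Beta(9, 59).
For Beta(a, b) with a, b > 1 the mode is (a−1)/(a+b−2) = 8/66 ≈ 0.1212.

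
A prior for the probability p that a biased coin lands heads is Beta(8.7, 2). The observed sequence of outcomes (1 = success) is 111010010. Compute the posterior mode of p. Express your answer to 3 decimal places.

Prior: Beta(8.7, 2).
Data: 5 successes in 9 trials (from the sequence). The binomial likelihood contributes p^5(1−p)^4, so the posterior is Beta(8.7+5, 2+4) = Beta(13.7, 6).
For Beta(a, b) with a, b > 1 the mode is (a−1)/(a+b−2) = 12.7/17.7 ≈ 0.718.

p̂_MAP = 0.718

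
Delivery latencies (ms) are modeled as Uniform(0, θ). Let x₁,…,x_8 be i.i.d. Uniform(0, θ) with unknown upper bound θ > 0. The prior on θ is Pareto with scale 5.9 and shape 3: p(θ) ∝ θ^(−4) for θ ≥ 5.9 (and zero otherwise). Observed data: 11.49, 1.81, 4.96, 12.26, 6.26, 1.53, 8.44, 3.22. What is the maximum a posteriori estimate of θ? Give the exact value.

θ̂_MAP = 12.26

The Uniform(0, θ) likelihood is θ^(−n) for θ ≥ max(xᵢ), zero otherwise. Here max(xᵢ) = 12.26.
Posterior ∝ θ^(−4) · θ^(−8) = θ^(−12) on θ ≥ max(5.9, 12.26) = 12.26.
This density is strictly decreasing in θ, so the posterior mode lies at the lower boundary of the support.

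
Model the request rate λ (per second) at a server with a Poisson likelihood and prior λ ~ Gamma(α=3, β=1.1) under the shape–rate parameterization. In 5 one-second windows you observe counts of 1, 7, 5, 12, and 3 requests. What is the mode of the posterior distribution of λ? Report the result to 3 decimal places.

Σxᵢ = 1+7+5+12+3 = 28, with n = 5.
Posterior ∝ λ^2e^(−1.1λ) · λ^28e^(−5λ) = λ^30e^(−6.1λ), i.e. Gamma(shape=31, rate=6.1).
The mode of a Gamma(a, b) with a ≥ 1 (shape–rate) is (a−1)/b = 30/6.1 ≈ 4.918.

λ̂_MAP = 4.918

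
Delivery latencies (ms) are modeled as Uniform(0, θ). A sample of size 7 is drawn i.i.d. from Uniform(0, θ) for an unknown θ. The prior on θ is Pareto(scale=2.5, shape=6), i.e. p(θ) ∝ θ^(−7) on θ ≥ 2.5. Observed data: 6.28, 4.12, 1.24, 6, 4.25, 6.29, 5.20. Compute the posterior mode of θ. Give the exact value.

θ̂_MAP = 6.29

The Uniform(0, θ) likelihood is θ^(−n) for θ ≥ max(xᵢ), zero otherwise. Here max(xᵢ) = 6.29.
Posterior ∝ θ^(−7) · θ^(−7) = θ^(−14) on θ ≥ max(2.5, 6.29) = 6.29.
This density is strictly decreasing in θ, so the posterior mode lies at the lower boundary of the support.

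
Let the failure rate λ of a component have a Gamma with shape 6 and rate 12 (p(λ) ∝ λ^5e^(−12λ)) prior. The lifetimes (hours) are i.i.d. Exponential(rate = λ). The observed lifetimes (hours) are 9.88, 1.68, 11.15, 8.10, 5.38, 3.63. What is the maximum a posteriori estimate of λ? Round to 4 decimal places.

λ̂_MAP = 0.2123

The Exponential(rate=λ) likelihood is ∝ λ^n e^(−λΣtᵢ). Here n = 6 and Σtᵢ = 9.88 + 1.68 + 11.15 + 8.10 + 5.38 + 3.63 = 39.82.
Posterior ∝ λ^5e^(−12λ) · λ^6e^(−39.82λ) = λ^11e^(−51.82λ), i.e. Gamma(12, 51.82).
Mode = (a−1)/b = 11/51.82 ≈ 0.2123.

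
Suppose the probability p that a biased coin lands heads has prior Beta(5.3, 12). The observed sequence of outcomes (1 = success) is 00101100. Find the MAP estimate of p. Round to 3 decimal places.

Prior: Beta(5.3, 12).
Data: 3 successes in 8 trials (from the sequence). The binomial likelihood contributes p^3(1−p)^5, so the posterior is Beta(5.3+3, 12+5) = Beta(8.3, 17).
For Beta(a, b) with a, b > 1 the mode is (a−1)/(a+b−2) = 7.3/23.3 ≈ 0.313.

p̂_MAP = 0.313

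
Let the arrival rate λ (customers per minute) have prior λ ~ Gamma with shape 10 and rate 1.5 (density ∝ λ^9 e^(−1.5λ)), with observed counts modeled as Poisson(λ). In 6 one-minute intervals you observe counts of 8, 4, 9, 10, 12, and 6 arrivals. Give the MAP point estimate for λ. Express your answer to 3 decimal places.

λ̂_MAP = 7.733

Σxᵢ = 8+4+9+10+12+6 = 49, with n = 6.
Posterior ∝ λ^9e^(−1.5λ) · λ^49e^(−6λ) = λ^58e^(−7.5λ), i.e. Gamma(shape=59, rate=7.5).
The mode of a Gamma(a, b) with a ≥ 1 (shape–rate) is (a−1)/b = 58/7.5 ≈ 7.733.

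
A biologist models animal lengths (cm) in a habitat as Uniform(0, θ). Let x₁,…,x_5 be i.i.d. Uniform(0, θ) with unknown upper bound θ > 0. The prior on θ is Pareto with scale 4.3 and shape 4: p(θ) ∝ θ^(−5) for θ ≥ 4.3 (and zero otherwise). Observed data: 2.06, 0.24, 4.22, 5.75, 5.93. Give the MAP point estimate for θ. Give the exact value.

The Uniform(0, θ) likelihood is θ^(−n) for θ ≥ max(xᵢ), zero otherwise. Here max(xᵢ) = 5.93.
Posterior ∝ θ^(−5) · θ^(−5) = θ^(−10) on θ ≥ max(4.3, 5.93) = 5.93.
This density is strictly decreasing in θ, so the posterior mode lies at the lower boundary of the support.

θ̂_MAP = 5.93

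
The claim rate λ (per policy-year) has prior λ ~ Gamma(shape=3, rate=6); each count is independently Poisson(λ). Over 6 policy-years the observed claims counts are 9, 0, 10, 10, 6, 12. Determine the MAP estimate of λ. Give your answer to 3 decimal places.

λ̂_MAP = 4.083

Σxᵢ = 9+0+10+10+6+12 = 47, with n = 6.
Posterior ∝ λ^2e^(−6λ) · λ^47e^(−6λ) = λ^49e^(−12λ), i.e. Gamma(shape=50, rate=12).
The mode of a Gamma(a, b) with a ≥ 1 (shape–rate) is (a−1)/b = 49/12 ≈ 4.083.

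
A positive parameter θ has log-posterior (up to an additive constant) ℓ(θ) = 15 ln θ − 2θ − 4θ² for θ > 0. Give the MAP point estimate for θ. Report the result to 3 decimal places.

ℓ'(θ) = 15/θ − 2 − 8θ. Setting this to zero and multiplying by θ: 8θ² + 2θ − 15 = 0.
θ = (−2 + √(2² + 4·8·15)) / (2·8) = (−2 + √484) / 16 = (−2 + 22)/16 = 5/4.
ℓ''(θ) = −15/θ² − 8 < 0, confirming a maximum.

θ̂_MAP = 1.250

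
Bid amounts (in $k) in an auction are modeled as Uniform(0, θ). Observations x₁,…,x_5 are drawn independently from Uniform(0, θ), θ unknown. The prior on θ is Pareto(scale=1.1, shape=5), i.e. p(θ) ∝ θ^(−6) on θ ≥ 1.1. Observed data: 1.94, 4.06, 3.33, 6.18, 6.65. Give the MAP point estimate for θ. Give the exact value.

θ̂_MAP = 6.65

The Uniform(0, θ) likelihood is θ^(−n) for θ ≥ max(xᵢ), zero otherwise. Here max(xᵢ) = 6.65.
Posterior ∝ θ^(−6) · θ^(−5) = θ^(−11) on θ ≥ max(1.1, 6.65) = 6.65.
This density is strictly decreasing in θ, so the posterior mode lies at the lower boundary of the support.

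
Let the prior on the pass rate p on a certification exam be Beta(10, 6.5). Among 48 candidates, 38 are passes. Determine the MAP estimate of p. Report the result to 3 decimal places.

p̂_MAP = 0.752

Prior: Beta(10, 6.5).
Data: 38 successes in 48 trials. The binomial likelihood contributes p^38(1−p)^10, so the posterior is Beta(10+38, 6.5+10) = Beta(48, 16.5).
For Beta(a, b) with a, b > 1 the mode is (a−1)/(a+b−2) = 47/62.5 ≈ 0.752.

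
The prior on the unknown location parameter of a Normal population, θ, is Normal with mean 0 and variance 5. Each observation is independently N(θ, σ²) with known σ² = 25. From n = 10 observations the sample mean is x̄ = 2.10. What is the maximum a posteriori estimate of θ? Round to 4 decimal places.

θ̂_MAP = 1.4000

n = 10, x̄ = 2.10.
For a Normal prior and Normal likelihood with known variance, the posterior is Normal; its mode equals its mean, the precision-weighted average.
Prior precision 1/σ₀² = 1/5 = 0.2; data precision n/σ² = 10/25 = 0.4.
θ̂ = (0.2·0 + 0.4·2.1) / (0.2 + 0.4) = 0.84/0.6 = 1.4000.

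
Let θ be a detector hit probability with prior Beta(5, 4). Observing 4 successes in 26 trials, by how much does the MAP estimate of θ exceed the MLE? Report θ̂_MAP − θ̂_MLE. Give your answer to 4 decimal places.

Posterior is Beta(9, 26); MAP = (9−1)/(35−2) = 8/33 ≈ 0.24242.
MLE ignores the prior: θ̂_MLE = k/n = 4/26 ≈ 0.15385.
Difference = 8/33 − 4/26 = 38/429 ≈ 0.0886.

MAP − MLE = 0.0886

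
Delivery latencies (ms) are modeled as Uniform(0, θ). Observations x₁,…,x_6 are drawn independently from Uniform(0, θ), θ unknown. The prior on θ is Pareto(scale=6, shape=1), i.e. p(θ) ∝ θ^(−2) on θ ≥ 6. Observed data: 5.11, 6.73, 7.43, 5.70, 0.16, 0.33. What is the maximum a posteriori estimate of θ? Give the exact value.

The Uniform(0, θ) likelihood is θ^(−n) for θ ≥ max(xᵢ), zero otherwise. Here max(xᵢ) = 7.43.
Posterior ∝ θ^(−2) · θ^(−6) = θ^(−8) on θ ≥ max(6, 7.43) = 7.43.
This density is strictly decreasing in θ, so the posterior mode lies at the lower boundary of the support.

θ̂_MAP = 7.43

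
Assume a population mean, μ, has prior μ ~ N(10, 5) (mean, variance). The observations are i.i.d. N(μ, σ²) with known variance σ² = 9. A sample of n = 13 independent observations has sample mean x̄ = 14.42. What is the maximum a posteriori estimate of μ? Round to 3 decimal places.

n = 13, x̄ = 14.42.
For a Normal prior and Normal likelihood with known variance, the posterior is Normal; its mode equals its mean, the precision-weighted average.
Prior precision 1/σ₀² = 1/5 = 0.2; data precision n/σ² = 13/9.
μ̂ = (0.2·10 + (13/9)·14.42) / (0.2 + 13/9) = (10273/450)/(74/45) = 10273/740 ≈ 13.882.

μ̂_MAP = 13.882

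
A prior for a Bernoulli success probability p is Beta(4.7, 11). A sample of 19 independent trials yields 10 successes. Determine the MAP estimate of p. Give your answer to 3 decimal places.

p̂_MAP = 0.419

Prior: Beta(4.7, 11).
Data: 10 successes in 19 trials. The binomial likelihood contributes p^10(1−p)^9, so the posterior is Beta(4.7+10, 11+9) = Beta(14.7, 20).
For Beta(a, b) with a, b > 1 the mode is (a−1)/(a+b−2) = 13.7/32.7 ≈ 0.419.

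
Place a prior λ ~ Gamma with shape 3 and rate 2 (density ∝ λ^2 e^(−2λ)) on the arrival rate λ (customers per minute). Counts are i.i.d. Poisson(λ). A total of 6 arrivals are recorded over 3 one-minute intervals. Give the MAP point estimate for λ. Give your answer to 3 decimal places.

Σxᵢ = 6, n = 3.
Posterior ∝ λ^2e^(−2λ) · λ^6e^(−3λ) = λ^8e^(−5λ), i.e. Gamma(shape=9, rate=5).
The mode of a Gamma(a, b) with a ≥ 1 (shape–rate) is (a−1)/b = 8/5 ≈ 1.600.

λ̂_MAP = 1.600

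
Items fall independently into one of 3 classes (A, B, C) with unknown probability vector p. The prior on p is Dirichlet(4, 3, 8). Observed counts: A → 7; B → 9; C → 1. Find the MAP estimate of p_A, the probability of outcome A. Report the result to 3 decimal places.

MAP estimate of p_A = 0.345

The posterior is Dirichlet(αᵢ + nᵢ) = Dirichlet(11, 12, 9).
For a Dirichlet(a₁,…,a_K) with all aᵢ > 1, the mode has j-th component (aⱼ − 1)/(Σaᵢ − K).
Here Σaᵢ = 32 and K = 3, so p_A = (11 − 1)/(32 − 3) = 10/29 ≈ 0.345.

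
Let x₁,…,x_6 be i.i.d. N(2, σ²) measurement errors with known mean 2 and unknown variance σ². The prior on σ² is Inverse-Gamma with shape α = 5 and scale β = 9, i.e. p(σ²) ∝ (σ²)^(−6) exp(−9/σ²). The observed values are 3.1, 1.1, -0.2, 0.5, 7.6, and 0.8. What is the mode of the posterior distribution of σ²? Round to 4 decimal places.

σ̂²_MAP = 3.3283

Sum of squared deviations about the known mean: SS = (3.1−2)² + (1.1−2)² + (-0.2−2)² + (0.5−2)² + (7.6−2)² + (0.8−2)² = 41.91.
The Normal likelihood contributes (σ²)^(−n/2) exp(−SS/(2σ²)), so the posterior is Inverse-Gamma(α + n/2, β + SS/2) = Inverse-Gamma(8, 29.955).
The mode of Inverse-Gamma(a, b) is b/(a+1) = 29.955/9 ≈ 3.3283.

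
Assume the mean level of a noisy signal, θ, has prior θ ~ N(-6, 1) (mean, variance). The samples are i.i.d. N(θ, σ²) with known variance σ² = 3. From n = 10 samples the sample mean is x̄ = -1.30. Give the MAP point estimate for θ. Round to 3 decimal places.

θ̂_MAP = -2.385

n = 10, x̄ = -1.30.
For a Normal prior and Normal likelihood with known variance, the posterior is Normal; its mode equals its mean, the precision-weighted average.
Prior precision 1/σ₀² = 1/1 = 1; data precision n/σ² = 10/3.
θ̂ = (1·(-6) + (10/3)·(-1.3)) / (1 + 10/3) = (-31/3)/(13/3) = -31/13 ≈ -2.385.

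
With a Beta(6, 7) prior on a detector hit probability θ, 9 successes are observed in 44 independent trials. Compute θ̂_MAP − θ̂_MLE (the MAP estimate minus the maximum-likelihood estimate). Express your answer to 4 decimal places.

MAP − MLE = 0.0500

Posterior is Beta(15, 42); MAP = (15−1)/(57−2) = 14/55 ≈ 0.25455.
MLE ignores the prior: θ̂_MLE = k/n = 9/44 ≈ 0.20455.
Difference = 14/55 − 9/44 = 1/20 ≈ 0.0500.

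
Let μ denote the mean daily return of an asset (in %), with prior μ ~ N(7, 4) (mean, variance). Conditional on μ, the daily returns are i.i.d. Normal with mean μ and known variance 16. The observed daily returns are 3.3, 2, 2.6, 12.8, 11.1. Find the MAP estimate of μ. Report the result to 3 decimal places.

n = 5; x̄ = (3.3 + 2 + 2.6 + 12.8 + 11.1)/5 = 31.8/5 = 6.36.
For a Normal prior and Normal likelihood with known variance, the posterior is Normal; its mode equals its mean, the precision-weighted average.
Prior precision 1/σ₀² = 1/4 = 0.25; data precision n/σ² = 5/16 = 0.3125.
μ̂ = (0.25·7 + 0.3125·6.36) / (0.25 + 0.3125) = 3.7375/0.5625 = 299/45 ≈ 6.644.

μ̂_MAP = 6.644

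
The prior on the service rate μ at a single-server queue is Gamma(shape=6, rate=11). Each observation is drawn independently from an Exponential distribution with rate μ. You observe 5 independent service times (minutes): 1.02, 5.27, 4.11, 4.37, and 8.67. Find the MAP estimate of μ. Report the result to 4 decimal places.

μ̂_MAP = 0.2904

The Exponential(rate=μ) likelihood is ∝ μ^n e^(−μΣtᵢ). Here n = 5 and Σtᵢ = 1.02 + 5.27 + 4.11 + 4.37 + 8.67 = 23.44.
Posterior ∝ μ^5e^(−11μ) · μ^5e^(−23.44μ) = μ^10e^(−34.44μ), i.e. Gamma(11, 34.44).
Mode = (a−1)/b = 10/34.44 ≈ 0.2904.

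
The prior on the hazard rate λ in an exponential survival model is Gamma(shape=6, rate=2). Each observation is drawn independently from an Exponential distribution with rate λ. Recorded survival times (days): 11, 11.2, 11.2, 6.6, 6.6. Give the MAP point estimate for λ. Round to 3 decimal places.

λ̂_MAP = 0.206

The Exponential(rate=λ) likelihood is ∝ λ^n e^(−λΣtᵢ). Here n = 5 and Σtᵢ = 11 + 11.2 + 11.2 + 6.6 + 6.6 = 46.6.
Posterior ∝ λ^5e^(−2λ) · λ^5e^(−46.6λ) = λ^10e^(−48.6λ), i.e. Gamma(11, 48.6).
Mode = (a−1)/b = 10/48.6 ≈ 0.206.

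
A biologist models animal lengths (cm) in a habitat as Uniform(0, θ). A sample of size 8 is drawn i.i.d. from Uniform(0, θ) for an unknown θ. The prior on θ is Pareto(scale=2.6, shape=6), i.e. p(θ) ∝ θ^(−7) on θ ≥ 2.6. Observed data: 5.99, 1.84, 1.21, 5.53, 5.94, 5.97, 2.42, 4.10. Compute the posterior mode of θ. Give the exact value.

The Uniform(0, θ) likelihood is θ^(−n) for θ ≥ max(xᵢ), zero otherwise. Here max(xᵢ) = 5.99.
Posterior ∝ θ^(−7) · θ^(−8) = θ^(−15) on θ ≥ max(2.6, 5.99) = 5.99.
This density is strictly decreasing in θ, so the posterior mode lies at the lower boundary of the support.

θ̂_MAP = 5.99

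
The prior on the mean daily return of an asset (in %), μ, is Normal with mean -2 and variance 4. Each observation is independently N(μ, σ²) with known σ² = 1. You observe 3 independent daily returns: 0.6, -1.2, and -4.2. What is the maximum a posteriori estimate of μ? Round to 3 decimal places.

n = 3; x̄ = (0.6 + (-1.2) + (-4.2))/3 = -4.8/3 = -1.6.
For a Normal prior and Normal likelihood with known variance, the posterior is Normal; its mode equals its mean, the precision-weighted average.
Prior precision 1/σ₀² = 1/4 = 0.25; data precision n/σ² = 3/1 = 3.
μ̂ = (0.25·(-2) + 3·(-1.6)) / (0.25 + 3) = (-5.3)/3.25 = -106/65 ≈ -1.631.

μ̂_MAP = -1.631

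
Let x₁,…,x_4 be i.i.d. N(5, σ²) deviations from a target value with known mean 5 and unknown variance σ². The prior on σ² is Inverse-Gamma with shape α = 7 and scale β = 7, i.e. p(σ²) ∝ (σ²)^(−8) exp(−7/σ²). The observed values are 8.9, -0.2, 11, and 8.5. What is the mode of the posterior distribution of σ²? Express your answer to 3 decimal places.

Sum of squared deviations about the known mean: SS = (8.9−5)² + (-0.2−5)² + (11−5)² + (8.5−5)² = 90.5.
The Normal likelihood contributes (σ²)^(−n/2) exp(−SS/(2σ²)), so the posterior is Inverse-Gamma(α + n/2, β + SS/2) = Inverse-Gamma(9, 52.25).
The mode of Inverse-Gamma(a, b) is b/(a+1) = 52.25/10 ≈ 5.225.

σ̂²_MAP = 5.225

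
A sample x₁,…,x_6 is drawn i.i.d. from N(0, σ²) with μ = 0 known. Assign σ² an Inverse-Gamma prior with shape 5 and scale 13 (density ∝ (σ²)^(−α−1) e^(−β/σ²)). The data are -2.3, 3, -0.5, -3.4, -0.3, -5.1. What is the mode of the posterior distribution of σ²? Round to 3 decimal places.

Sum of squared deviations about the known mean: SS = (-2.3−0)² + (3−0)² + (-0.5−0)² + (-3.4−0)² + (-0.3−0)² + (-5.1−0)² = 52.2.
The Normal likelihood contributes (σ²)^(−n/2) exp(−SS/(2σ²)), so the posterior is Inverse-Gamma(α + n/2, β + SS/2) = Inverse-Gamma(8, 39.1).
The mode of Inverse-Gamma(a, b) is b/(a+1) = 39.1/9 ≈ 4.344.

σ̂²_MAP = 4.344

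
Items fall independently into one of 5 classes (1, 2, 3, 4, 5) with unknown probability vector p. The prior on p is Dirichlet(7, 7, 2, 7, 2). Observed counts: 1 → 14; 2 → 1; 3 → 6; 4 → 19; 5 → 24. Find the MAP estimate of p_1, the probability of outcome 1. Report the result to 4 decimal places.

The posterior is Dirichlet(αᵢ + nᵢ) = Dirichlet(21, 8, 8, 26, 26).
For a Dirichlet(a₁,…,a_K) with all aᵢ > 1, the mode has j-th component (aⱼ − 1)/(Σaᵢ − K).
Here Σaᵢ = 89 and K = 5, so p_1 = (21 − 1)/(89 − 5) = 20/84 ≈ 0.2381.

MAP estimate: 0.2381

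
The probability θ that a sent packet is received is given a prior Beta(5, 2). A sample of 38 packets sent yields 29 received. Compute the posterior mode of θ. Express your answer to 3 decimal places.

Prior: Beta(5, 2).
Data: 29 successes in 38 trials. The binomial likelihood contributes θ^29(1−θ)^9, so the posterior is Beta(5+29, 2+9) = Beta(34, 11).
For Beta(a, b) with a, b > 1 the mode is (a−1)/(a+b−2) = 33/43 ≈ 0.767.

θ̂_MAP = 0.767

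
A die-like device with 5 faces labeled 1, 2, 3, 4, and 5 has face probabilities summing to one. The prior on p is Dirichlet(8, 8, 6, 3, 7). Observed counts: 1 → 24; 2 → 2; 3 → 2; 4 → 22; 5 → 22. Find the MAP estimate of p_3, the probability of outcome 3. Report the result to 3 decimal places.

MAP estimate: 0.071

The posterior is Dirichlet(αᵢ + nᵢ) = Dirichlet(32, 10, 8, 25, 29).
For a Dirichlet(a₁,…,a_K) with all aᵢ > 1, the mode has j-th component (aⱼ − 1)/(Σaᵢ − K).
Here Σaᵢ = 104 and K = 5, so p_3 = (8 − 1)/(104 − 5) = 7/99 ≈ 0.071.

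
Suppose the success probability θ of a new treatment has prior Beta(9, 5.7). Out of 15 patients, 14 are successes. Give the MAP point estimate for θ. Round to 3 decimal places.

Prior: Beta(9, 5.7).
Data: 14 successes in 15 trials. The binomial likelihood contributes θ^14(1−θ)^1, so the posterior is Beta(9+14, 5.7+1) = Beta(23, 6.7).
For Beta(a, b) with a, b > 1 the mode is (a−1)/(a+b−2) = 22/27.7 ≈ 0.794.

θ̂_MAP = 0.794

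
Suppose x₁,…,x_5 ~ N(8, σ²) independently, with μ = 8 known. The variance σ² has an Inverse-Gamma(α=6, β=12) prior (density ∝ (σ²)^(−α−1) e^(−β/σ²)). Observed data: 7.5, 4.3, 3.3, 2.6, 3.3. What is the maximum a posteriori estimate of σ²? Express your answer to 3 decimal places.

σ̂²_MAP = 5.857

Sum of squared deviations about the known mean: SS = (7.5−8)² + (4.3−8)² + (3.3−8)² + (2.6−8)² + (3.3−8)² = 87.28.
The Normal likelihood contributes (σ²)^(−n/2) exp(−SS/(2σ²)), so the posterior is Inverse-Gamma(α + n/2, β + SS/2) = Inverse-Gamma(8.5, 55.64).
The mode of Inverse-Gamma(a, b) is b/(a+1) = 55.64/9.5 ≈ 5.857.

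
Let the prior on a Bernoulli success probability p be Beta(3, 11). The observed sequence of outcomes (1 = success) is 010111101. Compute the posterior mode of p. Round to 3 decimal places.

Prior: Beta(3, 11).
Data: 6 successes in 9 trials (from the sequence). The binomial likelihood contributes p^6(1−p)^3, so the posterior is Beta(3+6, 11+3) = Beta(9, 14).
For Beta(a, b) with a, b > 1 the mode is (a−1)/(a+b−2) = 8/21 ≈ 0.381.

p̂_MAP = 0.381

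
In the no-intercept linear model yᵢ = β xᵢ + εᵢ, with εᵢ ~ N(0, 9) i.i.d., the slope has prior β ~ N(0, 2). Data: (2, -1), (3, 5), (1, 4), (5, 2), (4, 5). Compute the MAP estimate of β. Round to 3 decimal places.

β̂_MAP = 0.790

log p(β | y) = −Σ(yᵢ − βxᵢ)²/(2·9) − β²/(2·2) + const.
Setting the derivative to zero: Σxᵢ(yᵢ − βxᵢ)/9 − β/2 = 0, so β = Σxᵢyᵢ / (Σxᵢ² + σ²/τ²).
Σxᵢyᵢ = 2·(-1) + 3·5 + 1·4 + 5·2 + 4·5 = 47; Σxᵢ² = 55; σ²/τ² = 4.5.
β̂_MAP = 47 / (55 + 4.5) = 47/59.5 ≈ 0.790.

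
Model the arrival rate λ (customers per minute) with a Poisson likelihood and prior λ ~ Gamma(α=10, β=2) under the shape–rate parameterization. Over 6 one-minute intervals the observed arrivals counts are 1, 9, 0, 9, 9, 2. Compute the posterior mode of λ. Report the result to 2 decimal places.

λ̂_MAP = 4.88

Σxᵢ = 1+9+0+9+9+2 = 30, with n = 6.
Posterior ∝ λ^9e^(−2λ) · λ^30e^(−6λ) = λ^39e^(−8λ), i.e. Gamma(shape=40, rate=8).
The mode of a Gamma(a, b) with a ≥ 1 (shape–rate) is (a−1)/b = 39/8 ≈ 4.88.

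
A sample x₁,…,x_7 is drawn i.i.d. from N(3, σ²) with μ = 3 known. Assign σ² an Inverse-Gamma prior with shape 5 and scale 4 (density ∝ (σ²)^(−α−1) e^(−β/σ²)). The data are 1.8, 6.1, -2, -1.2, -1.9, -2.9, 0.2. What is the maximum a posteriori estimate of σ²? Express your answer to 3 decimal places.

σ̂²_MAP = 6.755

Sum of squared deviations about the known mean: SS = (1.8−3)² + (6.1−3)² + (-2−3)² + (-1.2−3)² + (-1.9−3)² + (-2.9−3)² + (0.2−3)² = 120.35.
The Normal likelihood contributes (σ²)^(−n/2) exp(−SS/(2σ²)), so the posterior is Inverse-Gamma(α + n/2, β + SS/2) = Inverse-Gamma(8.5, 64.175).
The mode of Inverse-Gamma(a, b) is b/(a+1) = 64.175/9.5 ≈ 6.755.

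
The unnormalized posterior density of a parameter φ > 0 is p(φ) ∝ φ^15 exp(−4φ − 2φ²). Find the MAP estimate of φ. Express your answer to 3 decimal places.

ℓ'(φ) = 15/φ − 4 − 4φ. Setting this to zero and multiplying by φ: 4φ² + 4φ − 15 = 0.
φ = (−4 + √(4² + 4·4·15)) / (2·4) = (−4 + √256) / 8 = (−4 + 16)/8 = 3/2.
ℓ''(φ) = −15/φ² − 4 < 0, confirming a maximum.

φ̂_MAP = 1.500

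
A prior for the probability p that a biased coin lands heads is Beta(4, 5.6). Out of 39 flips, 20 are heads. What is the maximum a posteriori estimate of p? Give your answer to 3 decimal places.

Prior: Beta(4, 5.6).
Data: 20 successes in 39 trials. The binomial likelihood contributes p^20(1−p)^19, so the posterior is Beta(4+20, 5.6+19) = Beta(24, 24.6).
For Beta(a, b) with a, b > 1 the mode is (a−1)/(a+b−2) = 23/46.6 ≈ 0.494.

p̂_MAP = 0.494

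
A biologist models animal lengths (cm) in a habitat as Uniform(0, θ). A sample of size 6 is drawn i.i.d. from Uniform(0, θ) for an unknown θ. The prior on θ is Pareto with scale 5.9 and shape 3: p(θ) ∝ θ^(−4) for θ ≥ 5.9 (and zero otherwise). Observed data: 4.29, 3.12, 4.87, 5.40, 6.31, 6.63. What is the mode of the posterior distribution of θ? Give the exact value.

The Uniform(0, θ) likelihood is θ^(−n) for θ ≥ max(xᵢ), zero otherwise. Here max(xᵢ) = 6.63.
Posterior ∝ θ^(−4) · θ^(−6) = θ^(−10) on θ ≥ max(5.9, 6.63) = 6.63.
This density is strictly decreasing in θ, so the posterior mode lies at the lower boundary of the support.

θ̂_MAP = 6.63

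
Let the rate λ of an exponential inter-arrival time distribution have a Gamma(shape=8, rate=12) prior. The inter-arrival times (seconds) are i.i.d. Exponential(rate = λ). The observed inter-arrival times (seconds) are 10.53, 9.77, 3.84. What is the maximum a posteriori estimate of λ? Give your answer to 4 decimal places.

The Exponential(rate=λ) likelihood is ∝ λ^n e^(−λΣtᵢ). Here n = 3 and Σtᵢ = 10.53 + 9.77 + 3.84 = 24.14.
Posterior ∝ λ^7e^(−12λ) · λ^3e^(−24.14λ) = λ^10e^(−36.14λ), i.e. Gamma(11, 36.14).
Mode = (a−1)/b = 10/36.14 ≈ 0.2767.

λ̂_MAP = 0.2767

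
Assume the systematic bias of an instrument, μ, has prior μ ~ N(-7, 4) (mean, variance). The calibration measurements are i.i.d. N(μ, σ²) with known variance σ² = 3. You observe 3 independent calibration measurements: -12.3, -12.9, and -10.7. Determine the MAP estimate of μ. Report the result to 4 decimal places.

n = 3; x̄ = ((-12.3) + (-12.9) + (-10.7))/3 = -35.9/3 = -359/30 ≈ -11.9667.
For a Normal prior and Normal likelihood with known variance, the posterior is Normal; its mode equals its mean, the precision-weighted average.
Prior precision 1/σ₀² = 1/4 = 0.25; data precision n/σ² = 3/3 = 1.
μ̂ = (0.25·(-7) + 1·(-359/30)) / (0.25 + 1) = (-823/60)/1.25 = -823/75 ≈ -10.9733.

μ̂_MAP = -10.9733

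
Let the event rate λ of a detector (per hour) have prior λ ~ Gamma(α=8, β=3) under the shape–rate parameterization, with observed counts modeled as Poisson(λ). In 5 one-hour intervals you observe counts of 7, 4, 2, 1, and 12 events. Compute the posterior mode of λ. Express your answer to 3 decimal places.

λ̂_MAP = 4.125

Σxᵢ = 7+4+2+1+12 = 26, with n = 5.
Posterior ∝ λ^7e^(−3λ) · λ^26e^(−5λ) = λ^33e^(−8λ), i.e. Gamma(shape=34, rate=8).
The mode of a Gamma(a, b) with a ≥ 1 (shape–rate) is (a−1)/b = 33/8 ≈ 4.125.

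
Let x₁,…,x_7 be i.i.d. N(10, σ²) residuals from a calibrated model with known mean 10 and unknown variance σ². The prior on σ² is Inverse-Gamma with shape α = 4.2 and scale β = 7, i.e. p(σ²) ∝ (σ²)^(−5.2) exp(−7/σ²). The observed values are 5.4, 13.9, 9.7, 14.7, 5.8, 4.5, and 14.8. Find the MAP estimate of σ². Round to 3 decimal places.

σ̂²_MAP = 8.246

Sum of squared deviations about the known mean: SS = (5.4−10)² + (13.9−10)² + (9.7−10)² + (14.7−10)² + (5.8−10)² + (4.5−10)² + (14.8−10)² = 129.48.
The Normal likelihood contributes (σ²)^(−n/2) exp(−SS/(2σ²)), so the posterior is Inverse-Gamma(α + n/2, β + SS/2) = Inverse-Gamma(7.7, 71.74).
The mode of Inverse-Gamma(a, b) is b/(a+1) = 71.74/8.7 ≈ 8.246.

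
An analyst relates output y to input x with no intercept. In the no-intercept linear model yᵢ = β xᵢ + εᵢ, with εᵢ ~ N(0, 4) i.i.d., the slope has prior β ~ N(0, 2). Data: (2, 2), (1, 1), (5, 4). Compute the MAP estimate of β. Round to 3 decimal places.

log p(β | y) = −Σ(yᵢ − βxᵢ)²/(2·4) − β²/(2·2) + const.
Setting the derivative to zero: Σxᵢ(yᵢ − βxᵢ)/4 − β/2 = 0, so β = Σxᵢyᵢ / (Σxᵢ² + σ²/τ²).
Σxᵢyᵢ = 2·2 + 1·1 + 5·4 = 25; Σxᵢ² = 30; σ²/τ² = 2.
β̂_MAP = 25 / (30 + 2) = 25/32 ≈ 0.781.

β̂_MAP = 0.781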